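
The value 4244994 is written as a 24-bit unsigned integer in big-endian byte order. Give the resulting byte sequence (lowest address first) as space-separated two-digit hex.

4244994 in hexadecimal, padded to 24 bits, is 0x40C602.
Split into bytes (most-significant first): 40 C6 02.
Big-endian stores the most-significant byte at the lowest address.
So the memory order matches the most-significant-first order: 40 C6 02.

40 C6 02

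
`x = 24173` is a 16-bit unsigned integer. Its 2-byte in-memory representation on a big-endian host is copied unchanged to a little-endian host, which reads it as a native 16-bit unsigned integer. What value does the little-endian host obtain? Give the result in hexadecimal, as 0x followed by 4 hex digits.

24173 in 16-bit hexadecimal is 0x5E6D.
Stored big-endian, the bytes at ascending addresses are 5E 6D.
Read back as little-endian, the first byte is least significant, giving 0x6D5E.

0x6D5E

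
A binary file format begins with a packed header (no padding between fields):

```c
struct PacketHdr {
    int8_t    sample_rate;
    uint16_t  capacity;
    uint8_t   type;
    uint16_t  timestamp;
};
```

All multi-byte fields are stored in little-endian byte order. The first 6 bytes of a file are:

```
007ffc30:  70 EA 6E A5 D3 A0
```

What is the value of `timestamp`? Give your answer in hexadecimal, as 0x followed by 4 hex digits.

0xA0D3

`timestamp` follows `sample_rate` (1 B), `capacity` (2 B), `type` (1 B), so it starts at offset 1 + 2 + 1 = 4 and occupies 2 bytes.
Bytes at offsets 4..5: D3 A0.
Little-endian: lowest address holds the least-significant byte.
Reassemble most-significant byte first: A0 D3 → 0xA0D3.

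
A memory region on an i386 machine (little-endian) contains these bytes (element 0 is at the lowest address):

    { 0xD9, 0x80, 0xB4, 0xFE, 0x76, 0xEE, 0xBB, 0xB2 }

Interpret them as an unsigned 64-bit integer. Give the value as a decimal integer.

Little-endian stores the least-significant byte at the lowest address.
Reassemble most-significant byte first: B2 BB EE 76 FE B4 80 D9 → 0xB2BBEE76FEB480D9.
0xB2BBEE76FEB480D9 = 12879149754242859225.

12879149754242859225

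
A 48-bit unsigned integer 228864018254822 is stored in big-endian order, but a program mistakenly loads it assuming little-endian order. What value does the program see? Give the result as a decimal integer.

253486865196752

228864018254822 in 48-bit hexadecimal is 0xD0268E828BE6.
Stored big-endian, the bytes at ascending addresses are D0 26 8E 82 8B E6.
Read back as little-endian, the first byte is least significant, giving 0xE68B828E26D0.
0xE68B828E26D0 = 253486865196752.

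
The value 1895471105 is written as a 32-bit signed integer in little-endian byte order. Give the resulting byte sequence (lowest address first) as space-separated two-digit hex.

1895471105 in hexadecimal, padded to 32 bits, is 0x70FA9801.
Split into bytes (most-significant first): 70 FA 98 01.
Little-endian stores the least-significant byte at the lowest address.
So at ascending addresses the bytes are 01 98 FA 70.

01 98 FA 70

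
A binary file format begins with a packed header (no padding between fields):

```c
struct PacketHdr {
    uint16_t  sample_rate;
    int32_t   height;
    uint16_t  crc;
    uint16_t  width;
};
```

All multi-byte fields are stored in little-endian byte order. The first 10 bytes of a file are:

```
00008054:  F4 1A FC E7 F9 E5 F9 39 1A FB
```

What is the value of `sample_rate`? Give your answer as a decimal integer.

6900

`sample_rate` is the first field, at byte offset 0, occupying 2 bytes.
Bytes at offsets 0..1: F4 1A.
Little-endian stores the least-significant byte at the lowest address.
Reassemble most-significant byte first: 1A F4 → 0x1AF4.
0x1AF4 = 6900.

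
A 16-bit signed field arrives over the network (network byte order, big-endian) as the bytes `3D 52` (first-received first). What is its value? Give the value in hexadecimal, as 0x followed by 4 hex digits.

Big-endian stores the most-significant byte at the lowest address.
The bytes are already most-significant first: 0x3D52.

0x3D52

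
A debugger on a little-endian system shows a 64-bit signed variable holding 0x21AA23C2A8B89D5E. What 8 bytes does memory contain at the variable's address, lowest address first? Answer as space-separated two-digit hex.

5E 9D B8 A8 C2 23 AA 21

Split into bytes (most-significant first): 21 AA 23 C2 A8 B8 9D 5E.
Little-endian stores the least-significant byte at the lowest address.
So at ascending addresses the bytes are 5E 9D B8 A8 C2 23 AA 21.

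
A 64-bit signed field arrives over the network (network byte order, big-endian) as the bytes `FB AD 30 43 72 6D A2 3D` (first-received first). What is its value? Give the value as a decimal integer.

Big-endian: lowest address holds the most-significant byte.
The bytes are already most-significant first: 0xFBAD3043726DA23D.
Top bit is set, so as a signed 64-bit value this is 0xFBAD3043726DA23D − 2^64 = -311539732977966531.

-311539732977966531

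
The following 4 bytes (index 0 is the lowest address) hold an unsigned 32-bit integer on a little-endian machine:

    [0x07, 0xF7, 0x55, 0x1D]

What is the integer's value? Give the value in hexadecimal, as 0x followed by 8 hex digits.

Little-endian: lowest address holds the least-significant byte.
Reassemble most-significant byte first: 1D 55 F7 07 → 0x1D55F707.

0x1D55F707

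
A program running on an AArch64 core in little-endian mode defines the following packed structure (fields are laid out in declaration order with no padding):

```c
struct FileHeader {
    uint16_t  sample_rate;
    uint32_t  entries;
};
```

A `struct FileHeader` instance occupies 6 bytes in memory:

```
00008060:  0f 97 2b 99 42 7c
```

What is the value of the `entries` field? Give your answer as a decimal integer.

`entries` follows `sample_rate` (2 bytes), so it starts at byte offset 2 and occupies 4 bytes.
Bytes at offsets 2..5: 2B 99 42 7C.
Little-endian: lowest address holds the least-significant byte.
Reassemble most-significant byte first: 7C 42 99 2B → 0x7C42992B.
0x7C42992B = 2084739371.

2084739371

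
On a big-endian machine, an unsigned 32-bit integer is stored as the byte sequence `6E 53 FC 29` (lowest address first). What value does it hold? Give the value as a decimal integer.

In big-endian order the high byte comes first in memory.
The bytes are already most-significant first: 0x6E53FC29.
0x6E53FC29 = 1850997801.

1850997801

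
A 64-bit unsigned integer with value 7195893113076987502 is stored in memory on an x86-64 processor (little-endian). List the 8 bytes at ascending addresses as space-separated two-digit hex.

7195893113076987502 in hexadecimal, padded to 64 bits, is 0x63DCF2A92EA2366E.
Split into bytes (most-significant first): 63 DC F2 A9 2E A2 36 6E.
Little-endian stores the least-significant byte at the lowest address.
So at ascending addresses the bytes are 6E 36 A2 2E A9 F2 DC 63.

6E 36 A2 2E A9 F2 DC 63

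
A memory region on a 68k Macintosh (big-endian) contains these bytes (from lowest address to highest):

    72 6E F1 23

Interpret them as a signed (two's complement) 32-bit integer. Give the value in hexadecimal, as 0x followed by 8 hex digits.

Big-endian stores the most-significant byte at the lowest address.
The bytes are already most-significant first: 0x726EF123.

0x726EF123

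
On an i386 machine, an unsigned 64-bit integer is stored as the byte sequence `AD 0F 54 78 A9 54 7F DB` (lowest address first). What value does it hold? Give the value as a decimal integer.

Little-endian: lowest address holds the least-significant byte.
Reassemble most-significant byte first: DB 7F 54 A9 78 54 0F AD → 0xDB7F54A978540FAD.
0xDB7F54A978540FAD = 15816453503193452461.

15816453503193452461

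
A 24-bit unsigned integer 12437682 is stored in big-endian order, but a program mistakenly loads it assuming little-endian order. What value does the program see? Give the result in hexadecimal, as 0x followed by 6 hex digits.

0xB2C8BD

12437682 in 24-bit hexadecimal is 0xBDC8B2.
Stored big-endian, the bytes at ascending addresses are BD C8 B2.
Read back as little-endian, the first byte is least significant, giving 0xB2C8BD.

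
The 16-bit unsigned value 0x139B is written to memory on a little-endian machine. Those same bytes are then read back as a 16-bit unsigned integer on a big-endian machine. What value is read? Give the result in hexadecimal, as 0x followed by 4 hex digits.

0x9B13

Stored little-endian, the bytes at ascending addresses are 9B 13.
Read back as big-endian, the last byte is least significant, giving 0x9B13.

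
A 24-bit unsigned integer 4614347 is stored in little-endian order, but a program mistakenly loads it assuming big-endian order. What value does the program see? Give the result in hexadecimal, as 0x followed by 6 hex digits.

4614347 in 24-bit hexadecimal is 0x4668CB.
Stored little-endian, the bytes at ascending addresses are CB 68 46.
Read back as big-endian, the last byte is least significant, giving 0xCB6846.

0xCB6846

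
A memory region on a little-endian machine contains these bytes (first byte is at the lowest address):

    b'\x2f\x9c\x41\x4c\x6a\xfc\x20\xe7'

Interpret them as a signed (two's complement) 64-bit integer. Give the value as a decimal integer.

Little-endian: lowest address holds the least-significant byte.
Reassemble most-significant byte first: E7 20 FC 6A 4C 41 9C 2F → 0xE720FC6A4C419C2F.
Top bit is set, so as a signed 64-bit value this is 0xE720FC6A4C419C2F − 2^64 = -1792155118217356241.

-1792155118217356241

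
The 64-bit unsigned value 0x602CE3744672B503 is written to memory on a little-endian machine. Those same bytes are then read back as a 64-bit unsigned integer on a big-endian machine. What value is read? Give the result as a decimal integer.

267245399832734816

Stored little-endian, the bytes at ascending addresses are 03 B5 72 46 74 E3 2C 60.
Read back as big-endian, the last byte is least significant, giving 0x03B5724674E32C60.
0x03B5724674E32C60 = 267245399832734816.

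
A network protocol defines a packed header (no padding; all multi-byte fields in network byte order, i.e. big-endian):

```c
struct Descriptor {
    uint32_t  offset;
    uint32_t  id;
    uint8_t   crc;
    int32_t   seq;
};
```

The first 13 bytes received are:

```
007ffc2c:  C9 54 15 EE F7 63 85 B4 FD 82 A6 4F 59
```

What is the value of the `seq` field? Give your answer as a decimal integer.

-2103029927

`seq` follows `offset` (4 B), `id` (4 B), `crc` (1 B), so it starts at offset 4 + 4 + 1 = 9 and occupies 4 bytes.
Bytes at offsets 9..12: 82 A6 4F 59.
Big-endian stores the most-significant byte at the lowest address.
The bytes are already most-significant first: 0x82A64F59.
Top bit is set, so as a signed 32-bit value this is 0x82A64F59 − 2^32 = -2103029927.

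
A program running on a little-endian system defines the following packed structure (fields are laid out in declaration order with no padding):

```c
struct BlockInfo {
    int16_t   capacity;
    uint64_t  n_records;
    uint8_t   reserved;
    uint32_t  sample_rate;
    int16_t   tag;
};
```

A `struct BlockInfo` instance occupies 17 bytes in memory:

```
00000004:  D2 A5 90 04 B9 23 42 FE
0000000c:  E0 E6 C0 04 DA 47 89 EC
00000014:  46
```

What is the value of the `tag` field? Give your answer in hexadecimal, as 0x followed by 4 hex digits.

`tag` follows `capacity` (2 B), `n_records` (8 B), `reserved` (1 B), `sample_rate` (4 B), so it starts at offset 2 + 8 + 1 + 4 = 15 and occupies 2 bytes.
Bytes at offsets 15..16: EC 46.
Little-endian: lowest address holds the least-significant byte.
Reassemble most-significant byte first: 46 EC → 0x46EC.

0x46EC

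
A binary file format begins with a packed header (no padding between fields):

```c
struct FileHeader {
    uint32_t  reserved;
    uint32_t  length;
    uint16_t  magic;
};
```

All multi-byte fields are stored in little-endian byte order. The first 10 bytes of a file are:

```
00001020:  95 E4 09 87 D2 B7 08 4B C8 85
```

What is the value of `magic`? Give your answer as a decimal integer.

`magic` follows `reserved` (4 B), `length` (4 B), so it starts at offset 4 + 4 = 8 and occupies 2 bytes.
Bytes at offsets 8..9: C8 85.
Little-endian: lowest address holds the least-significant byte.
Reassemble most-significant byte first: 85 C8 → 0x85C8.
0x85C8 = 34248.

34248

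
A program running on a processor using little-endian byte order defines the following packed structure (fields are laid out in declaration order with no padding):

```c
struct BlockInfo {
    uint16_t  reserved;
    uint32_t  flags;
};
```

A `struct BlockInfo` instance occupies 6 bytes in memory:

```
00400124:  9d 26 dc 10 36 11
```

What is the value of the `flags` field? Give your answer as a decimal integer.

`flags` follows `reserved` (2 bytes), so it starts at byte offset 2 and occupies 4 bytes.
Bytes at offsets 2..5: DC 10 36 11.
Little-endian stores the least-significant byte at the lowest address.
Reassemble most-significant byte first: 11 36 10 DC → 0x113610DC.
0x113610DC = 288755932.

288755932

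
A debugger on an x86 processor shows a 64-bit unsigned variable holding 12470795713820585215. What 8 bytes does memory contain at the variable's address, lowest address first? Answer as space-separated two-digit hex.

FF 6C BD EC A0 2A 11 AD

12470795713820585215 in hexadecimal, padded to 64 bits, is 0xAD112AA0ECBD6CFF.
Split into bytes (most-significant first): AD 11 2A A0 EC BD 6C FF.
In little-endian order the low byte comes first in memory.
So at ascending addresses the bytes are FF 6C BD EC A0 2A 11 AD.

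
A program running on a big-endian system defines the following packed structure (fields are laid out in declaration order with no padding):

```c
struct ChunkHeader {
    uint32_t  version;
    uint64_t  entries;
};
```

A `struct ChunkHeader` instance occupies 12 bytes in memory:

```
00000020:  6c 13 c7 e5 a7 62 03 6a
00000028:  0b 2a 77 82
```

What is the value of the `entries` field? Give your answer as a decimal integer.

12061206506040358786

`entries` follows `version` (4 bytes), so it starts at byte offset 4 and occupies 8 bytes.
Bytes at offsets 4..11: A7 62 03 6A 0B 2A 77 82.
Big-endian stores the most-significant byte at the lowest address.
The bytes are already most-significant first: 0xA762036A0B2A7782.
0xA762036A0B2A7782 = 12061206506040358786.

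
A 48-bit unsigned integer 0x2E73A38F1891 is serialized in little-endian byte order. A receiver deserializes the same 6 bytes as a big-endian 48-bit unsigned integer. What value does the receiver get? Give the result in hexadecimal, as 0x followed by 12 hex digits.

0x91188FA3732E

Stored little-endian, the bytes at ascending addresses are 91 18 8F A3 73 2E.
Read back as big-endian, the last byte is least significant, giving 0x91188FA3732E.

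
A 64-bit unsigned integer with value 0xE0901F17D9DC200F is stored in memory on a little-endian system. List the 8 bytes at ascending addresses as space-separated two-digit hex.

Split into bytes (most-significant first): E0 90 1F 17 D9 DC 20 0F.
Little-endian stores the least-significant byte at the lowest address.
So at ascending addresses the bytes are 0F 20 DC D9 17 1F 90 E0.

0F 20 DC D9 17 1F 90 E0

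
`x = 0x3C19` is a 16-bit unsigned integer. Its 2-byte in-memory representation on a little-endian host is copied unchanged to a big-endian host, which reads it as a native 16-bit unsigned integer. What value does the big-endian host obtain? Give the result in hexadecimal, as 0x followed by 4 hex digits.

0x193C

Stored little-endian, the bytes at ascending addresses are 19 3C.
Read back as big-endian, the last byte is least significant, giving 0x193C.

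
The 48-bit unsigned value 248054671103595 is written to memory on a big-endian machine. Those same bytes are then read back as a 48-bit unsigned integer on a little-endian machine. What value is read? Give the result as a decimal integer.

248054671103595 in 48-bit hexadecimal is 0xE19ABA8E566B.
Stored big-endian, the bytes at ascending addresses are E1 9A BA 8E 56 6B.
Read back as little-endian, the first byte is least significant, giving 0x6B568EBA9AE1.
0x6B568EBA9AE1 = 118019505953505.

118019505953505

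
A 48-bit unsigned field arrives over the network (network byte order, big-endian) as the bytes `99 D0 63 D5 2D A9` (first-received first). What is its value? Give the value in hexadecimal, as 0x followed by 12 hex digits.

0x99D063D52DA9

Big-endian stores the most-significant byte at the lowest address.
The bytes are already most-significant first: 0x99D063D52DA9.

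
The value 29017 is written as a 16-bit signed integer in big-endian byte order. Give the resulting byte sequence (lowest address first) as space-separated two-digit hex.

29017 in hexadecimal, padded to 16 bits, is 0x7159.
Split into bytes (most-significant first): 71 59.
In big-endian order the high byte comes first in memory.
So the memory order matches the most-significant-first order: 71 59.

71 59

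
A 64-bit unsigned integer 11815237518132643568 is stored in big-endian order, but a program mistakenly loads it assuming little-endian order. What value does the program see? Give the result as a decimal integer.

17295557898766121123

11815237518132643568 in 64-bit hexadecimal is 0xA3F827EC452A06F0.
Stored big-endian, the bytes at ascending addresses are A3 F8 27 EC 45 2A 06 F0.
Read back as little-endian, the first byte is least significant, giving 0xF0062A45EC27F8A3.
0xF0062A45EC27F8A3 = 17295557898766121123.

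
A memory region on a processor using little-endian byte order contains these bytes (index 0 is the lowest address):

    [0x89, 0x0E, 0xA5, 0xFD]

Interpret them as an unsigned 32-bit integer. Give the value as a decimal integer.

In little-endian order the low byte comes first in memory.
Reassemble most-significant byte first: FD A5 0E 89 → 0xFDA50E89.
0xFDA50E89 = 4255452809.

4255452809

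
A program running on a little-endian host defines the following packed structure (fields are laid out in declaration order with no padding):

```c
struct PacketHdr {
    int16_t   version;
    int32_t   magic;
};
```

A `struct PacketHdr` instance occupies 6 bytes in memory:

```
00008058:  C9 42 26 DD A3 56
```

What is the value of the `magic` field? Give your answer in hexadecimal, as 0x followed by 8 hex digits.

`magic` follows `version` (2 bytes), so it starts at byte offset 2 and occupies 4 bytes.
Bytes at offsets 2..5: 26 DD A3 56.
Little-endian: lowest address holds the least-significant byte.
Reassemble most-significant byte first: 56 A3 DD 26 → 0x56A3DD26.

0x56A3DD26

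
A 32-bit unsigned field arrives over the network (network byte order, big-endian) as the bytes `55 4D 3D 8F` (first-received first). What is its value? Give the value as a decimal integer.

In big-endian order the high byte comes first in memory.
The bytes are already most-significant first: 0x554D3D8F.
0x554D3D8F = 1431125391.

1431125391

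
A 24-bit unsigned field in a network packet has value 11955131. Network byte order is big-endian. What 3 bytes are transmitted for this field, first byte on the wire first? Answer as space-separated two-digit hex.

11955131 in hexadecimal, padded to 24 bits, is 0xB66BBB.
Split into bytes (most-significant first): B6 6B BB.
In big-endian order the high byte comes first in memory.
So the memory order matches the most-significant-first order: B6 6B BB.

B6 6B BB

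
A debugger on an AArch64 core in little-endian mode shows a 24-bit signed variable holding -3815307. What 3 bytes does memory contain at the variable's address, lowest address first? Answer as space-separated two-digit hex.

75 C8 C5

Two's complement of -3815307 in 24 bits: 3815307 = 0x3A378B; invert → 0xC5C874; add 1 → 0xC5C875.
Split into bytes (most-significant first): C5 C8 75.
Little-endian: lowest address holds the least-significant byte.
So at ascending addresses the bytes are 75 C8 C5.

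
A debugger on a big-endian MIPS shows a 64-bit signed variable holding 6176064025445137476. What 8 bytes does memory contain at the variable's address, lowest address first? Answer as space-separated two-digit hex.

6176064025445137476 in hexadecimal, padded to 64 bits, is 0x55B5C9824AB9FC44.
Split into bytes (most-significant first): 55 B5 C9 82 4A B9 FC 44.
Big-endian: lowest address holds the most-significant byte.
So the memory order matches the most-significant-first order: 55 B5 C9 82 4A B9 FC 44.

55 B5 C9 82 4A B9 FC 44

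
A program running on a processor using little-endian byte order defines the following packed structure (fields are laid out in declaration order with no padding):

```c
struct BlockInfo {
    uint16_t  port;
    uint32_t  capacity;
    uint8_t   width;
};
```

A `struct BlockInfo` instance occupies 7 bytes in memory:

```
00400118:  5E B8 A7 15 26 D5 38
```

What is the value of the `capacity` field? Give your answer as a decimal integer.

3576042919

`capacity` follows `port` (2 bytes), so it starts at byte offset 2 and occupies 4 bytes.
Bytes at offsets 2..5: A7 15 26 D5.
Little-endian: lowest address holds the least-significant byte.
Reassemble most-significant byte first: D5 26 15 A7 → 0xD52615A7.
0xD52615A7 = 3576042919.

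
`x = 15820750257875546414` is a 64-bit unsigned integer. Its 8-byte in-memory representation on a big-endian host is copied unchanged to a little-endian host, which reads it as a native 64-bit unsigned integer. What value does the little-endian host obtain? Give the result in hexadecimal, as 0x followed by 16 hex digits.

15820750257875546414 in 64-bit hexadecimal is 0xDB8E9889A0D7712E.
Stored big-endian, the bytes at ascending addresses are DB 8E 98 89 A0 D7 71 2E.
Read back as little-endian, the first byte is least significant, giving 0x2E71D7A089988EDB.

0x2E71D7A089988EDB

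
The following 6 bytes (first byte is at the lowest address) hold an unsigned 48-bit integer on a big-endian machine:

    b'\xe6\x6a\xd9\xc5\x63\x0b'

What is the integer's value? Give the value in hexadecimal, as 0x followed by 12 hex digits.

0xE66AD9C5630B

In big-endian order the high byte comes first in memory.
The bytes are already most-significant first: 0xE66AD9C5630B.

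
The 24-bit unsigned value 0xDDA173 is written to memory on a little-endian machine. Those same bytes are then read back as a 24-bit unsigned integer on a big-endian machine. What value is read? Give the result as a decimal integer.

Stored little-endian, the bytes at ascending addresses are 73 A1 DD.
Read back as big-endian, the last byte is least significant, giving 0x73A1DD.
0x73A1DD = 7578077.

7578077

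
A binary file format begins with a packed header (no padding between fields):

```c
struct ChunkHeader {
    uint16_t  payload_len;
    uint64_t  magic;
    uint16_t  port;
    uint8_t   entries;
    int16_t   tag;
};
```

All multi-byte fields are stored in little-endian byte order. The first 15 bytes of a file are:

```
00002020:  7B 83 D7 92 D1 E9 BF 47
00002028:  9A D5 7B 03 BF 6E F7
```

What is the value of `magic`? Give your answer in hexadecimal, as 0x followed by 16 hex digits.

0xD59A47BFE9D192D7

`magic` follows `payload_len` (2 bytes), so it starts at byte offset 2 and occupies 8 bytes.
Bytes at offsets 2..9: D7 92 D1 E9 BF 47 9A D5.
Little-endian: lowest address holds the least-significant byte.
Reassemble most-significant byte first: D5 9A 47 BF E9 D1 92 D7 → 0xD59A47BFE9D192D7.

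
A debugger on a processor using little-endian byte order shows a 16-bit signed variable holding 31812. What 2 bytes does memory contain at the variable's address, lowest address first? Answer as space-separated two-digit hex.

31812 in hexadecimal, padded to 16 bits, is 0x7C44.
Split into bytes (most-significant first): 7C 44.
In little-endian order the low byte comes first in memory.
So at ascending addresses the bytes are 44 7C.

44 7C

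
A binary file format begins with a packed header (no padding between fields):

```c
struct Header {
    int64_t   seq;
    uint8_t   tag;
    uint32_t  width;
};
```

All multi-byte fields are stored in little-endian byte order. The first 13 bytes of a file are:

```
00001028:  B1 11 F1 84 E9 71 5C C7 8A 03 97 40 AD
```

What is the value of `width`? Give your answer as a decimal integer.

`width` follows `seq` (8 B), `tag` (1 B), so it starts at offset 8 + 1 = 9 and occupies 4 bytes.
Bytes at offsets 9..12: 03 97 40 AD.
Little-endian: lowest address holds the least-significant byte.
Reassemble most-significant byte first: AD 40 97 03 → 0xAD409703.
0xAD409703 = 2906691331.

2906691331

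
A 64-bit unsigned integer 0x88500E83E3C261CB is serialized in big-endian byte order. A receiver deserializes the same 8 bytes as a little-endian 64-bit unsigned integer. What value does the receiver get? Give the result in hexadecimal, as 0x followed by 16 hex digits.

Stored big-endian, the bytes at ascending addresses are 88 50 0E 83 E3 C2 61 CB.
Read back as little-endian, the first byte is least significant, giving 0xCB61C2E3830E5088.

0xCB61C2E3830E5088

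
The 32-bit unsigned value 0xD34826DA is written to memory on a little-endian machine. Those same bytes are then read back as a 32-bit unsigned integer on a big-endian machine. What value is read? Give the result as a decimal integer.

3659942099

Stored little-endian, the bytes at ascending addresses are DA 26 48 D3.
Read back as big-endian, the last byte is least significant, giving 0xDA2648D3.
0xDA2648D3 = 3659942099.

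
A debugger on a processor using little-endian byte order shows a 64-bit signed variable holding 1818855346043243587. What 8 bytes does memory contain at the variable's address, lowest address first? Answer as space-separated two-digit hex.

43 4C BA EE 4C DF 3D 19

1818855346043243587 in hexadecimal, padded to 64 bits, is 0x193DDF4CEEBA4C43.
Split into bytes (most-significant first): 19 3D DF 4C EE BA 4C 43.
Little-endian stores the least-significant byte at the lowest address.
So at ascending addresses the bytes are 43 4C BA EE 4C DF 3D 19.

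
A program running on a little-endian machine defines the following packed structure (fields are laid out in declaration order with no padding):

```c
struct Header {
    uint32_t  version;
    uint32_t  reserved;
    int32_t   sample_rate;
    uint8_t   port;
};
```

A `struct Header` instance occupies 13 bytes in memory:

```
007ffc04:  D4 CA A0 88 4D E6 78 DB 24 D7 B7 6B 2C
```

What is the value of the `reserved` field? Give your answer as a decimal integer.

`reserved` follows `version` (4 bytes), so it starts at byte offset 4 and occupies 4 bytes.
Bytes at offsets 4..7: 4D E6 78 DB.
Little-endian stores the least-significant byte at the lowest address.
Reassemble most-significant byte first: DB 78 E6 4D → 0xDB78E64D.
0xDB78E64D = 3682133581.

3682133581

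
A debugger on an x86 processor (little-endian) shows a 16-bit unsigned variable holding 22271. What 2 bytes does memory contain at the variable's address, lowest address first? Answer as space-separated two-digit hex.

FF 56

22271 in hexadecimal, padded to 16 bits, is 0x56FF.
Split into bytes (most-significant first): 56 FF.
In little-endian order the low byte comes first in memory.
So at ascending addresses the bytes are FF 56.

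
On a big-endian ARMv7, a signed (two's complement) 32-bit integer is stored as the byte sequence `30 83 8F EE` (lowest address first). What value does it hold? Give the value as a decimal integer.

In big-endian order the high byte comes first in memory.
The bytes are already most-significant first: 0x30838FEE.
0x30838FEE = 813928430.

813928430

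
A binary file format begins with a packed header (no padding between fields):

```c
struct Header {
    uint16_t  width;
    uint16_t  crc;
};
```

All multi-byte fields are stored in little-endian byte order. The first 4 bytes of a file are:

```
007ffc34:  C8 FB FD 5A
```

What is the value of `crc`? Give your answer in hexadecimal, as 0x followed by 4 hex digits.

`crc` follows `width` (2 bytes), so it starts at byte offset 2 and occupies 2 bytes.
Bytes at offsets 2..3: FD 5A.
Little-endian: lowest address holds the least-significant byte.
Reassemble most-significant byte first: 5A FD → 0x5AFD.

0x5AFD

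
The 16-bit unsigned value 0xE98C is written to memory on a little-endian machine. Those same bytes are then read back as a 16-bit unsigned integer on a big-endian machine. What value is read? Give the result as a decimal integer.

36073

Stored little-endian, the bytes at ascending addresses are 8C E9.
Read back as big-endian, the last byte is least significant, giving 0x8CE9.
0x8CE9 = 36073.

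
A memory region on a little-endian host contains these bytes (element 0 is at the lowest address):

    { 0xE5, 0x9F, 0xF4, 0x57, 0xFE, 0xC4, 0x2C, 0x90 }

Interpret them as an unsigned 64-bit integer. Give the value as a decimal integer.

In little-endian order the low byte comes first in memory.
Reassemble most-significant byte first: 90 2C C4 FE 57 F4 9F E5 → 0x902CC4FE57F49FE5.
0x902CC4FE57F49FE5 = 10388895037113278437.

10388895037113278437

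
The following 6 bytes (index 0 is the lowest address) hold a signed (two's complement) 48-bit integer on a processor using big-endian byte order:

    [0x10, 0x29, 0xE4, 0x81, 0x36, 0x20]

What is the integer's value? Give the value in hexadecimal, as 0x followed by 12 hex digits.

0x1029E4813620

In big-endian order the high byte comes first in memory.
The bytes are already most-significant first: 0x1029E4813620.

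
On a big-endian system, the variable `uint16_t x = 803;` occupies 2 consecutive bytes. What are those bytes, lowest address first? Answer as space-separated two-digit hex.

03 23

803 in hexadecimal, padded to 16 bits, is 0x0323.
Split into bytes (most-significant first): 03 23.
Big-endian: lowest address holds the most-significant byte.
So the memory order matches the most-significant-first order: 03 23.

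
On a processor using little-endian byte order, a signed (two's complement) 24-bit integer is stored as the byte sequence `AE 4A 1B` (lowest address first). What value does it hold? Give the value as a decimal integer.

In little-endian order the low byte comes first in memory.
Reassemble most-significant byte first: 1B 4A AE → 0x1B4AAE.
0x1B4AAE = 1788590.

1788590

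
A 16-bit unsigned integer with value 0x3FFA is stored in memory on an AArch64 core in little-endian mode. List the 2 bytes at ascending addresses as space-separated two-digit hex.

Split into bytes (most-significant first): 3F FA.
Little-endian: lowest address holds the least-significant byte.
So at ascending addresses the bytes are FA 3F.

FA 3F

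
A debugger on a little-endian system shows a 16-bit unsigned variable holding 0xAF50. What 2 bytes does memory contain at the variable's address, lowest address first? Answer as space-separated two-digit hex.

Split into bytes (most-significant first): AF 50.
In little-endian order the low byte comes first in memory.
So at ascending addresses the bytes are 50 AF.

50 AF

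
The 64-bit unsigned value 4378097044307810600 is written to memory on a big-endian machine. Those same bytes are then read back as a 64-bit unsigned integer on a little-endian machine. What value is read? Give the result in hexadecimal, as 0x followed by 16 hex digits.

4378097044307810600 in 64-bit hexadecimal is 0x3CC22010CE279928.
Stored big-endian, the bytes at ascending addresses are 3C C2 20 10 CE 27 99 28.
Read back as little-endian, the first byte is least significant, giving 0x289927CE1020C23C.

0x289927CE1020C23C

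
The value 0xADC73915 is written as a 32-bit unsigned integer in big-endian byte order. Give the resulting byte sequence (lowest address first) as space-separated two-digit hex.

AD C7 39 15

Split into bytes (most-significant first): AD C7 39 15.
In big-endian order the high byte comes first in memory.
So the memory order matches the most-significant-first order: AD C7 39 15.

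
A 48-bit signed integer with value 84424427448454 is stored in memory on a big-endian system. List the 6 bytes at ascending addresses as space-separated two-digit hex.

84424427448454 in hexadecimal, padded to 48 bits, is 0x4CC898022886.
Split into bytes (most-significant first): 4C C8 98 02 28 86.
Big-endian stores the most-significant byte at the lowest address.
So the memory order matches the most-significant-first order: 4C C8 98 02 28 86.

4C C8 98 02 28 86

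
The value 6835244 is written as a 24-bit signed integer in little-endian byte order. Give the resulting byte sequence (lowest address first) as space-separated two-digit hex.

6835244 in hexadecimal, padded to 24 bits, is 0x684C2C.
Split into bytes (most-significant first): 68 4C 2C.
Little-endian stores the least-significant byte at the lowest address.
So at ascending addresses the bytes are 2C 4C 68.

2C 4C 68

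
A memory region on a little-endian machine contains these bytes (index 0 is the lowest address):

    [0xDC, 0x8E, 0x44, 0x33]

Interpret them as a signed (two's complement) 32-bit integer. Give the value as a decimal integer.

860131036

Little-endian: lowest address holds the least-significant byte.
Reassemble most-significant byte first: 33 44 8E DC → 0x33448EDC.
0x33448EDC = 860131036.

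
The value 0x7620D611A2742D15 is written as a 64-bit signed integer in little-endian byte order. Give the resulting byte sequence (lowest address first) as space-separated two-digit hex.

Split into bytes (most-significant first): 76 20 D6 11 A2 74 2D 15.
Little-endian: lowest address holds the least-significant byte.
So at ascending addresses the bytes are 15 2D 74 A2 11 D6 20 76.

15 2D 74 A2 11 D6 20 76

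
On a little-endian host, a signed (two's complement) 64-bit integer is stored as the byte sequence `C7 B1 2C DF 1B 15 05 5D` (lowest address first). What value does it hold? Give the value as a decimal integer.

Little-endian: lowest address holds the least-significant byte.
Reassemble most-significant byte first: 5D 05 15 1B DF 2C B1 C7 → 0x5D05151BDF2CB1C7.
0x5D05151BDF2CB1C7 = 6702786829863399879.

6702786829863399879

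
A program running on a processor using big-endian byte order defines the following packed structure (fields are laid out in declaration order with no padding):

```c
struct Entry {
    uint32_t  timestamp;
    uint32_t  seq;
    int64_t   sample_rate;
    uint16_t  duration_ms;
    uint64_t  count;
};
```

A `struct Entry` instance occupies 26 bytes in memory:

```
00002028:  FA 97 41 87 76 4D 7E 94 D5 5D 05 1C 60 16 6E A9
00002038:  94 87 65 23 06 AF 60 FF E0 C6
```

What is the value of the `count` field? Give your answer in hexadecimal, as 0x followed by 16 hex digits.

`count` follows `timestamp` (4 B), `seq` (4 B), `sample_rate` (8 B), `duration_ms` (2 B), so it starts at offset 4 + 4 + 8 + 2 = 18 and occupies 8 bytes.
Bytes at offsets 18..25: 65 23 06 AF 60 FF E0 C6.
Big-endian stores the most-significant byte at the lowest address.
The bytes are already most-significant first: 0x652306AF60FFE0C6.

0x652306AF60FFE0C6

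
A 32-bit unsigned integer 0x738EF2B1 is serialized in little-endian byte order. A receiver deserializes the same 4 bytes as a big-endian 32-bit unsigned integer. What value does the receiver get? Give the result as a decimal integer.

2985463411

Stored little-endian, the bytes at ascending addresses are B1 F2 8E 73.
Read back as big-endian, the last byte is least significant, giving 0xB1F28E73.
0xB1F28E73 = 2985463411.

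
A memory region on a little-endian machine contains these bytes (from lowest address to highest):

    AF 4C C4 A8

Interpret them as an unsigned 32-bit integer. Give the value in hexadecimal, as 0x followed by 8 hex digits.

Little-endian: lowest address holds the least-significant byte.
Reassemble most-significant byte first: A8 C4 4C AF → 0xA8C44CAF.

0xA8C44CAF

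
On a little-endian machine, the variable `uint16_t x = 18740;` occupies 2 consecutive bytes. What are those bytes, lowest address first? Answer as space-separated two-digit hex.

34 49

18740 in hexadecimal, padded to 16 bits, is 0x4934.
Split into bytes (most-significant first): 49 34.
Little-endian: lowest address holds the least-significant byte.
So at ascending addresses the bytes are 34 49.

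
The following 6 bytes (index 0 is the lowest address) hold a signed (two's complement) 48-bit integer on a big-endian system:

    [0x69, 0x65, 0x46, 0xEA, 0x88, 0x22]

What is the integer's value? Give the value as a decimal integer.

Big-endian stores the most-significant byte at the lowest address.
The bytes are already most-significant first: 0x696546EA8822.
0x696546EA8822 = 115883702388770.

115883702388770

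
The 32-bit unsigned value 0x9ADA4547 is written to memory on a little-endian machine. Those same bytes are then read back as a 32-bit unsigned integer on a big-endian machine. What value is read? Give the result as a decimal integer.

Stored little-endian, the bytes at ascending addresses are 47 45 DA 9A.
Read back as big-endian, the last byte is least significant, giving 0x4745DA9A.
0x4745DA9A = 1195760282.

1195760282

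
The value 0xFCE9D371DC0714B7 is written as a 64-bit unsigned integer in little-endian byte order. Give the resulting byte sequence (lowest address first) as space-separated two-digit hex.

B7 14 07 DC 71 D3 E9 FC

Split into bytes (most-significant first): FC E9 D3 71 DC 07 14 B7.
Little-endian: lowest address holds the least-significant byte.
So at ascending addresses the bytes are B7 14 07 DC 71 D3 E9 FC.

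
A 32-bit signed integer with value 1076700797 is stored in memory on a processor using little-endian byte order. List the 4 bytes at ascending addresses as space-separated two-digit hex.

7D 26 2D 40

1076700797 in hexadecimal, padded to 32 bits, is 0x402D267D.
Split into bytes (most-significant first): 40 2D 26 7D.
In little-endian order the low byte comes first in memory.
So at ascending addresses the bytes are 7D 26 2D 40.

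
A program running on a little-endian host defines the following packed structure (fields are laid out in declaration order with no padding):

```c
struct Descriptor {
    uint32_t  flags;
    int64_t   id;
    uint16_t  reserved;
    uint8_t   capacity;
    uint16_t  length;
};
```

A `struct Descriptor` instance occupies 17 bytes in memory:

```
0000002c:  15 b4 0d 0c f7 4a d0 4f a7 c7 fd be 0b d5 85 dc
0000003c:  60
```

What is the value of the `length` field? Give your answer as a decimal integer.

24796

`length` follows `flags` (4 B), `id` (8 B), `reserved` (2 B), `capacity` (1 B), so it starts at offset 4 + 8 + 2 + 1 = 15 and occupies 2 bytes.
Bytes at offsets 15..16: DC 60.
Little-endian: lowest address holds the least-significant byte.
Reassemble most-significant byte first: 60 DC → 0x60DC.
0x60DC = 24796.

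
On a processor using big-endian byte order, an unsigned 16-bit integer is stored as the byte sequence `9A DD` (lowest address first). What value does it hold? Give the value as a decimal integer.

Big-endian: lowest address holds the most-significant byte.
The bytes are already most-significant first: 0x9ADD.
0x9ADD = 39645.

39645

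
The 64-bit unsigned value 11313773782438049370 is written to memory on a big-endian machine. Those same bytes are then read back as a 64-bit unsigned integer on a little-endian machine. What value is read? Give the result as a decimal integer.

11313773782438049370 in 64-bit hexadecimal is 0x9D02994FEB58F65A.
Stored big-endian, the bytes at ascending addresses are 9D 02 99 4F EB 58 F6 5A.
Read back as little-endian, the first byte is least significant, giving 0x5AF658EB4F99029D.
0x5AF658EB4F99029D = 6554524075360322205.

6554524075360322205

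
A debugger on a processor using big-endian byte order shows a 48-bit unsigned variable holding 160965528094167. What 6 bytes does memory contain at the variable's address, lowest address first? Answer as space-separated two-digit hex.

92 65 B5 1F 85 D7

160965528094167 in hexadecimal, padded to 48 bits, is 0x9265B51F85D7.
Split into bytes (most-significant first): 92 65 B5 1F 85 D7.
Big-endian: lowest address holds the most-significant byte.
So the memory order matches the most-significant-first order: 92 65 B5 1F 85 D7.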